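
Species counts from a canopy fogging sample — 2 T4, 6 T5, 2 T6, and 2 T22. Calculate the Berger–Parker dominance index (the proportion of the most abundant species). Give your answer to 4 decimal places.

Total N = 2+6+2+2 = 12, so the proportions are 0.166667, 0.5, 0.166667, 0.166667 (working shown to 6 dp, full precision carried).
The largest proportion is 0.5, i.e. d = 0.5000 to 4 decimal places.

0.5000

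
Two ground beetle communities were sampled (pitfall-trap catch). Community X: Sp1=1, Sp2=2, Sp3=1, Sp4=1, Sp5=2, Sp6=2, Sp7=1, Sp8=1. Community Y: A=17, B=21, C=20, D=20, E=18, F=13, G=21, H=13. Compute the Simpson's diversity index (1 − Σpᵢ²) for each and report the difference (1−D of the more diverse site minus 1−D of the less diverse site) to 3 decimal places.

Community X: N=11, proportions 0.09091, 0.18182, 0.09091, 0.09091, 0.18182, 0.18182, 0.09091, 0.09091, giving 1−D = 0.85950 (working shown to 5 dp, full precision carried).
Community Y: N=143, proportions 0.11888, 0.14685, 0.13986, 0.13986, 0.12587, 0.09091, 0.14685, 0.09091, giving 1−D = 0.87124.
Difference = |0.85950 − 0.87124| = 0.01174, i.e. 0.012 to 3 decimal places.

0.012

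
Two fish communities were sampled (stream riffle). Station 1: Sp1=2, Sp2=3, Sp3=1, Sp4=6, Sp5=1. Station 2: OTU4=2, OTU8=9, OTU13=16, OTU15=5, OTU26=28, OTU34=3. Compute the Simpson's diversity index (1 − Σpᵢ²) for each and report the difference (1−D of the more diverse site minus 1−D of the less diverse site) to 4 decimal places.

Station 1: N=13, proportions 0.153846, 0.230769, 0.076923, 0.461538, 0.076923, giving 1−D = 0.698225 (working shown to 6 dp, full precision carried).
Station 2: N=63, proportions 0.031746, 0.142857, 0.253968, 0.079365, 0.444444, 0.047619, giving 1−D = 0.707987.
Difference = |0.698225 − 0.707987| = 0.009762, i.e. 0.0098 to 4 decimal places.

0.0098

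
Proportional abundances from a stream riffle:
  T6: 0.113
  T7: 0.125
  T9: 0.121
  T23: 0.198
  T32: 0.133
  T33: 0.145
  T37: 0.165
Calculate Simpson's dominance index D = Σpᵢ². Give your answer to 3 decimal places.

D = 0.113² + 0.125² + 0.121² + 0.198² + 0.133² + 0.145² + 0.165² = 0.01277 + 0.01562 + 0.01464 + 0.03920 + 0.01769 + 0.02102 + 0.02723 = 0.14818 (working shown to 5 dp, full precision carried).
To 3 decimal places, D = 0.148.

0.148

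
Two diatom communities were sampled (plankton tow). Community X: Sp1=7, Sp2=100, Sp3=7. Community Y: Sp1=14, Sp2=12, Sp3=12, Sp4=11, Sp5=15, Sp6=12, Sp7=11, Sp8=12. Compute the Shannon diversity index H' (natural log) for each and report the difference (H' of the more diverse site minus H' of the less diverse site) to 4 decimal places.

1.6163

Community X: N=114, proportions 0.061404, 0.877193, 0.061404, giving H' = 0.457604 (working shown to 6 dp, full precision carried).
Community Y: N=99, proportions 0.141414, 0.121212, 0.121212, 0.111111, 0.151515, 0.121212, 0.111111, 0.121212, giving H' = 2.073940.
Difference = |0.457604 − 2.073940| = 1.616336, i.e. 1.6163 to 4 decimal places.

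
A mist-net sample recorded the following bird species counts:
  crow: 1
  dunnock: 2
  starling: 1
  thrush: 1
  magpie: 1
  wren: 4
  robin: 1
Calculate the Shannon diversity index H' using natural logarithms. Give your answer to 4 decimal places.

Total N = 1+2+1+1+1+4+1 = 11, so the proportions are 0.090909, 0.181818, 0.090909, 0.090909, 0.090909, 0.363636, 0.090909 (working shown to 6 dp, full precision carried).
Each pᵢ ln pᵢ term: 0.090909×(-2.397895)=-0.217990, 0.181818×(-1.704748)=-0.309954, 0.090909×(-2.397895)=-0.217990, 0.090909×(-2.397895)=-0.217990, 0.090909×(-2.397895)=-0.217990, 0.363636×(-1.011601)=-0.367855, 0.090909×(-2.397895)=-0.217990.
Sum = -1.767761, so H' = 1.7678.

1.7678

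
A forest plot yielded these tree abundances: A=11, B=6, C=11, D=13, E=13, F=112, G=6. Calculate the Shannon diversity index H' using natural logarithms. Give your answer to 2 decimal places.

Total N = 11+6+11+13+13+112+6 = 172, so the proportions are 0.064, 0.0349, 0.064, 0.0756, 0.0756, 0.6512, 0.0349 (working shown to 4 dp, full precision carried).
Each pᵢ ln pᵢ term: 0.064×(-2.7496)=-0.1758, 0.0349×(-3.3557)=-0.1171, 0.064×(-2.7496)=-0.1758, 0.0756×(-2.5825)=-0.1952, 0.0756×(-2.5825)=-0.1952, 0.6512×(-0.4290)=-0.2793, 0.0349×(-3.3557)=-0.1171.
Sum = -1.2555, so H' = 1.26.

1.26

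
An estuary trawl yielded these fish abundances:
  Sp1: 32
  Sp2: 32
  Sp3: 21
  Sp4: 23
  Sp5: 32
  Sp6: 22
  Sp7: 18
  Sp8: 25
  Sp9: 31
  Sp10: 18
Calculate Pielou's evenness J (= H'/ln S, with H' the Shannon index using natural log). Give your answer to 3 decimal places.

Total N = 32+32+21+23+32+22+18+25+31+18 = 254, so the proportions are 0.12598, 0.12598, 0.08268, 0.09055, 0.12598, 0.08661, 0.07087, 0.09843, 0.12205, 0.07087 (working shown to 5 dp, full precision carried).
H' = −Σ pᵢ ln pᵢ = −((-0.26099) + (-0.26099) + (-0.20610) + (-0.21749) + (-0.26099) + (-0.21188) + (-0.18758) + (-0.22819) + (-0.25671) + (-0.18758)) = 2.27850.
With S = 10 species, ln S = 2.30259, so J = 2.27850/2.30259 = 0.98954, i.e. 0.990 to 3 decimal places.

0.990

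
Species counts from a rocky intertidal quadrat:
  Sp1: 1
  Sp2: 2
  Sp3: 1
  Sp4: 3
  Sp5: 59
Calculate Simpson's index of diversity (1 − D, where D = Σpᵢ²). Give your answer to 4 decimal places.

Total N = 1+2+1+3+59 = 66, so the proportions are 0.015152, 0.030303, 0.015152, 0.045455, 0.893939 (working shown to 6 dp, full precision carried).
D = 0.015152² + 0.030303² + 0.015152² + 0.045455² + 0.893939² = 0.000230 + 0.000918 + 0.000230 + 0.002066 + 0.799128 = 0.802571.
So 1 − D = 0.197429, i.e. 0.1974 to 4 decimal places.

0.1974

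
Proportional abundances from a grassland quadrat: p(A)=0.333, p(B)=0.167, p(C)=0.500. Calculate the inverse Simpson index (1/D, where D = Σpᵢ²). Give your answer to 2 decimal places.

D = 0.333² + 0.167² + 0.5² = 0.11089 + 0.02789 + 0.25000 = 0.38878 (working shown to 5 dp, full precision carried).
So 1/D = 2.5722, i.e. 2.57 to 2 decimal places.

2.57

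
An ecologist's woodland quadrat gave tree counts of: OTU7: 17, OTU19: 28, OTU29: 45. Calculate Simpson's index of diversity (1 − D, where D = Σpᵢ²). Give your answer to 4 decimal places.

Total N = 17+28+45 = 90, so the proportions are 0.188889, 0.311111, 0.5 (working shown to 6 dp, full precision carried).
D = 0.188889² + 0.311111² + 0.5² = 0.035679 + 0.096790 + 0.250000 = 0.382469.
So 1 − D = 0.617531, i.e. 0.6175 to 4 decimal places.

0.6175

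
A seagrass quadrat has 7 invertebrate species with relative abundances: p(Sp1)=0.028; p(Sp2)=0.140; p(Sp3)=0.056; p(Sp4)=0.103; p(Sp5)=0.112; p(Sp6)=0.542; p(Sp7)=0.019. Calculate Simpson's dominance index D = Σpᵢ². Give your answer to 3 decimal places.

D = 0.028² + 0.14² + 0.056² + 0.103² + 0.112² + 0.542² + 0.019² = 0.00078 + 0.01960 + 0.00314 + 0.01061 + 0.01254 + 0.29376 + 0.00036 = 0.34080 (working shown to 5 dp, full precision carried).
To 3 decimal places, D = 0.341.

0.341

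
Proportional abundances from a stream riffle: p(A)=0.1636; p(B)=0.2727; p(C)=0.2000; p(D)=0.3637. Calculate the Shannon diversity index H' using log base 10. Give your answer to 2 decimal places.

Each pᵢ log₁₀ pᵢ term (working shown to 4 dp, full precision carried): 0.1636×(-0.7862)=-0.1286, 0.2727×(-0.5643)=-0.1539, 0.2×(-0.6990)=-0.1398, 0.3637×(-0.4393)=-0.1598.
Sum = -0.5821, so H' = 0.58.

0.58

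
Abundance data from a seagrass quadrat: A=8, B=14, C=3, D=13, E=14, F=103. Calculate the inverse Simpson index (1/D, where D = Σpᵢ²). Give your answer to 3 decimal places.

2.137

Total N = 8+14+3+13+14+103 = 155, so the proportions are 0.051613, 0.090323, 0.019355, 0.083871, 0.090323, 0.664516 (working shown to 6 dp, full precision carried).
D = 0.051613² + 0.090323² + 0.019355² + 0.083871² + 0.090323² + 0.664516² = 0.002664 + 0.008158 + 0.000375 + 0.007034 + 0.008158 + 0.441582 = 0.467971.
So 1/D = 2.13689, i.e. 2.137 to 3 decimal places.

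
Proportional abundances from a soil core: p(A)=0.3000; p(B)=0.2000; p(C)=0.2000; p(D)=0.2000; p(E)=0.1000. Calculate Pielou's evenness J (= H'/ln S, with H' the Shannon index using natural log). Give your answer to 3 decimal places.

H' = −Σ pᵢ ln pᵢ = −((-0.36119) + (-0.32189) + (-0.32189) + (-0.32189) + (-0.23026)) = 1.55711 (working shown to 5 dp, full precision carried).
With S = 5 species, ln S = 1.60944, so J = 1.55711/1.60944 = 0.96749, i.e. 0.967 to 3 decimal places.

0.967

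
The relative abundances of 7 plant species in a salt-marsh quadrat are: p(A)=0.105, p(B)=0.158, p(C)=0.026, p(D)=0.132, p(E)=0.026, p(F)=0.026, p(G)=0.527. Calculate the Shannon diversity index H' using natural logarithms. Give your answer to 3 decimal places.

1.418

Each pᵢ ln pᵢ term (working shown to 5 dp, full precision carried): 0.105×(-2.25379)=-0.23665, 0.158×(-1.84516)=-0.29154, 0.026×(-3.64966)=-0.09489, 0.132×(-2.02495)=-0.26729, 0.026×(-3.64966)=-0.09489, 0.026×(-3.64966)=-0.09489, 0.527×(-0.64055)=-0.33757.
Sum = -1.41772, so H' = 1.418.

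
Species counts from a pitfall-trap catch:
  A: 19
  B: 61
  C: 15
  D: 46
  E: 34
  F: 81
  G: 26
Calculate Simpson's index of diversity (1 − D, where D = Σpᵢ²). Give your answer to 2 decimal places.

0.81

Total N = 19+61+15+46+34+81+26 = 282, so the proportions are 0.0674, 0.2163, 0.0532, 0.1631, 0.1206, 0.2872, 0.0922 (working shown to 4 dp, full precision carried).
D = 0.0674² + 0.2163² + 0.0532² + 0.1631² + 0.1206² + 0.2872² + 0.0922² = 0.0045 + 0.0468 + 0.0028 + 0.0266 + 0.0145 + 0.0825 + 0.0085 = 0.1863.
So 1 − D = 0.8137, i.e. 0.81 to 2 decimal places.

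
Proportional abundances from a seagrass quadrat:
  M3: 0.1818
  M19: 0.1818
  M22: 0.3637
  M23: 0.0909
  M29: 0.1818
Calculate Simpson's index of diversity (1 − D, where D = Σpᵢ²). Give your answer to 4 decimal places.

0.7603

D = 0.1818² + 0.1818² + 0.3637² + 0.0909² + 0.1818² = 0.033051 + 0.033051 + 0.132278 + 0.008263 + 0.033051 = 0.239694 (working shown to 6 dp, full precision carried).
So 1 − D = 0.760306, i.e. 0.7603 to 4 decimal places.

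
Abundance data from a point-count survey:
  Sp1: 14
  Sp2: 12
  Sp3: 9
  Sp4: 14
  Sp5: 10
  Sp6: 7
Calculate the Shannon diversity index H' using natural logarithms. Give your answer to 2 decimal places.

Total N = 14+12+9+14+10+7 = 66, so the proportions are 0.2121, 0.1818, 0.1364, 0.2121, 0.1515, 0.1061 (working shown to 4 dp, full precision carried).
Each pᵢ ln pᵢ term: 0.2121×(-1.5506)=-0.3289, 0.1818×(-1.7047)=-0.3100, 0.1364×(-1.9924)=-0.2717, 0.2121×(-1.5506)=-0.3289, 0.1515×(-1.8871)=-0.2859, 0.1061×(-2.2437)=-0.2380.
Sum = -1.7634, so H' = 1.76.

1.76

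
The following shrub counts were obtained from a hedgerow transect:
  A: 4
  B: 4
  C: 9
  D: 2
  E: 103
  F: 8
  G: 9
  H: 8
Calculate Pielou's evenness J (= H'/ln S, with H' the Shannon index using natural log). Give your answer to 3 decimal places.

Total N = 4+4+9+2+103+8+9+8 = 147, so the proportions are 0.02721, 0.02721, 0.06122, 0.01361, 0.70068, 0.05442, 0.06122, 0.05442 (working shown to 5 dp, full precision carried).
H' = −Σ pᵢ ln pᵢ = −((-0.09807) + (-0.09807) + (-0.17101) + (-0.05847) + (-0.24923) + (-0.15842) + (-0.17101) + (-0.15842)) = 1.16271.
With S = 8 species, ln S = 2.07944, so J = 1.16271/2.07944 = 0.55915, i.e. 0.559 to 3 decimal places.

0.559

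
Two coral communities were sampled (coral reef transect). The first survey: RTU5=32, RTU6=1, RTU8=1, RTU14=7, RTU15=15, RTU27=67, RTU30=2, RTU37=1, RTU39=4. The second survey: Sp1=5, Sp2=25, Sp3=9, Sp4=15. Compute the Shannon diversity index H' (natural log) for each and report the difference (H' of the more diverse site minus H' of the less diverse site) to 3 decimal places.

0.146

The first survey: N=130, proportions 0.24615, 0.00769, 0.00769, 0.05385, 0.11538, 0.51538, 0.01538, 0.00769, 0.03077, giving H' = 1.37683 (working shown to 5 dp, full precision carried).
The second survey: N=54, proportions 0.09259, 0.46296, 0.16667, 0.27778, giving H' = 1.23130.
Difference = |1.37683 − 1.23130| = 0.14553, i.e. 0.146 to 3 decimal places.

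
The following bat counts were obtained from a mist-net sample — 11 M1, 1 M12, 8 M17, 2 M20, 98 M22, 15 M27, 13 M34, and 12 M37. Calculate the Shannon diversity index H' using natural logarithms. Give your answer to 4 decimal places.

Total N = 11+1+8+2+98+15+13+12 = 160, so the proportions are 0.06875, 0.00625, 0.05, 0.0125, 0.6125, 0.09375, 0.08125, 0.075 (working shown to 6 dp, full precision carried).
Each pᵢ ln pᵢ term: 0.06875×(-2.677279)=-0.184063, 0.00625×(-5.075174)=-0.031720, 0.05×(-2.995732)=-0.149787, 0.0125×(-4.382027)=-0.054775, 0.6125×(-0.490206)=-0.300251, 0.09375×(-2.367124)=-0.221918, 0.08125×(-2.510224)=-0.203956, 0.075×(-2.590267)=-0.194270.
Sum = -1.340740, so H' = 1.3407.

1.3407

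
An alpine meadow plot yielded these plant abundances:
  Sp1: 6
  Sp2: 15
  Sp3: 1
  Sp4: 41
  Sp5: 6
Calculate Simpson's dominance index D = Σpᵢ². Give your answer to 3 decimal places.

0.416

Total N = 6+15+1+41+6 = 69, so the proportions are 0.08696, 0.21739, 0.01449, 0.5942, 0.08696 (working shown to 5 dp, full precision carried).
D = 0.08696² + 0.21739² + 0.01449² + 0.5942² + 0.08696² = 0.00756 + 0.04726 + 0.00021 + 0.35308 + 0.00756 = 0.41567.
To 3 decimal places, D = 0.416.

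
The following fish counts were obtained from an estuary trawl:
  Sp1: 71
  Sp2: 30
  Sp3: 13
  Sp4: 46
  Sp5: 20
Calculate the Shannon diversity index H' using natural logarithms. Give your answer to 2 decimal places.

1.45

Total N = 71+30+13+46+20 = 180, so the proportions are 0.3944, 0.1667, 0.0722, 0.2556, 0.1111 (working shown to 4 dp, full precision carried).
Each pᵢ ln pᵢ term: 0.3944×(-0.9303)=-0.3669, 0.1667×(-1.7918)=-0.2986, 0.0722×(-2.6280)=-0.1898, 0.2556×(-1.3643)=-0.3487, 0.1111×(-2.1972)=-0.2441.
Sum = -1.4482, so H' = 1.45.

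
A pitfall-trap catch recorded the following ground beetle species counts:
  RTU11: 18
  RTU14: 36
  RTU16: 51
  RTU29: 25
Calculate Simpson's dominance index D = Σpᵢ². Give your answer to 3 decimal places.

Total N = 18+36+51+25 = 130, so the proportions are 0.13846, 0.27692, 0.39231, 0.19231 (working shown to 5 dp, full precision carried).
D = 0.13846² + 0.27692² + 0.39231² + 0.19231² = 0.01917 + 0.07669 + 0.15391 + 0.03698 = 0.28675.
To 3 decimal places, D = 0.287.

0.287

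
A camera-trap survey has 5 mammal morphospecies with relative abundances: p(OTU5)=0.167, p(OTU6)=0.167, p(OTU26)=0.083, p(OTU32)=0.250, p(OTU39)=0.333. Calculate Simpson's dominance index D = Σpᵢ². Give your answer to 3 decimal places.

D = 0.167² + 0.167² + 0.083² + 0.25² + 0.333² = 0.02789 + 0.02789 + 0.00689 + 0.06250 + 0.11089 = 0.23606 (working shown to 5 dp, full precision carried).
To 3 decimal places, D = 0.236.

0.236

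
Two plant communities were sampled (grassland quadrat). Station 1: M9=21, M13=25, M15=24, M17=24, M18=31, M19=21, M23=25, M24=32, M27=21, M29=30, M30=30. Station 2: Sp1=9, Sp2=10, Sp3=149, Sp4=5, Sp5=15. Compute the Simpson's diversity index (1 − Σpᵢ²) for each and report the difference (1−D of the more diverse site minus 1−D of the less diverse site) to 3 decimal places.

0.547

Station 1: N=284, proportions 0.07394, 0.08803, 0.08451, 0.08451, 0.10915, 0.07394, 0.08803, 0.11268, 0.07394, 0.10563, 0.10563, giving 1−D = 0.90689 (working shown to 5 dp, full precision carried).
Station 2: N=188, proportions 0.04787, 0.05319, 0.79255, 0.0266, 0.07979, giving 1−D = 0.35967.
Difference = |0.90689 − 0.35967| = 0.54722, i.e. 0.547 to 3 decimal places.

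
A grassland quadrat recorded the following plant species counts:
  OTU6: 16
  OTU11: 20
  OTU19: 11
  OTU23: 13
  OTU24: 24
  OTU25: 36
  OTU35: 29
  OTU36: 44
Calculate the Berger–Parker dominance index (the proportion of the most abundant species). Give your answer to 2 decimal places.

0.23

Total N = 16+20+11+13+24+36+29+44 = 193, so the proportions are 0.0829, 0.1036, 0.057, 0.0674, 0.1244, 0.1865, 0.1503, 0.228 (working shown to 4 dp, full precision carried).
The largest proportion is 0.228, i.e. d = 0.23 to 2 decimal places.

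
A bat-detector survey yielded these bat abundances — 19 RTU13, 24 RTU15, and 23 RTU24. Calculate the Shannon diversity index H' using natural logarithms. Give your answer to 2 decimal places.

Total N = 19+24+23 = 66, so the proportions are 0.2879, 0.3636, 0.3485 (working shown to 4 dp, full precision carried).
Each pᵢ ln pᵢ term: 0.2879×(-1.2452)=-0.3585, 0.3636×(-1.0116)=-0.3679, 0.3485×(-1.0542)=-0.3674.
Sum = -1.0937, so H' = 1.09.

1.09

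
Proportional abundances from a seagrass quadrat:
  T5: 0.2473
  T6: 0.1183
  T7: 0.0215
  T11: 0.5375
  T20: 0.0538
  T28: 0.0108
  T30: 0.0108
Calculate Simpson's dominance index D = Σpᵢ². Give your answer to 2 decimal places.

D = 0.2473² + 0.1183² + 0.0215² + 0.5375² + 0.0538² + 0.0108² + 0.0108² = 0.0612 + 0.0140 + 0.0005 + 0.2889 + 0.0029 + 0.0001 + 0.0001 = 0.3676 (working shown to 4 dp, full precision carried).
To 2 decimal places, D = 0.37.

0.37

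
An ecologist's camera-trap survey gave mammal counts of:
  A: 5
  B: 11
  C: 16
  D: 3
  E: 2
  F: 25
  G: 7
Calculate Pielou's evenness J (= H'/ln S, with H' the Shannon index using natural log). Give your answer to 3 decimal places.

0.853

Total N = 5+11+16+3+2+25+7 = 69, so the proportions are 0.07246, 0.15942, 0.23188, 0.04348, 0.02899, 0.36232, 0.10145 (working shown to 5 dp, full precision carried).
H' = −Σ pᵢ ln pᵢ = −((-0.19019) + (-0.29273) + (-0.33890) + (-0.13633) + (-0.10264) + (-0.36784) + (-0.23214)) = 1.66076.
With S = 7 species, ln S = 1.94591, so J = 1.66076/1.94591 = 0.85346, i.e. 0.853 to 3 decimal places.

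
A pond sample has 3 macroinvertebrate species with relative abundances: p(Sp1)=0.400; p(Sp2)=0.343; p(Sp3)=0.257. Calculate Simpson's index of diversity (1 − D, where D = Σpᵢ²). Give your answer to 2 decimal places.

0.66

D = 0.4² + 0.343² + 0.257² = 0.1600 + 0.1176 + 0.0660 = 0.3437 (working shown to 4 dp, full precision carried).
So 1 − D = 0.6563, i.e. 0.66 to 2 decimal places.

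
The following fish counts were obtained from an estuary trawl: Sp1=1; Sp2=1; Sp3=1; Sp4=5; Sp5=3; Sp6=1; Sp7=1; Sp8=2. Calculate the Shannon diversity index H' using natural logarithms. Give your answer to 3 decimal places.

1.859

Total N = 1+1+1+5+3+1+1+2 = 15, so the proportions are 0.06667, 0.06667, 0.06667, 0.33333, 0.2, 0.06667, 0.06667, 0.13333 (working shown to 5 dp, full precision carried).
Each pᵢ ln pᵢ term: 0.06667×(-2.70805)=-0.18054, 0.06667×(-2.70805)=-0.18054, 0.06667×(-2.70805)=-0.18054, 0.33333×(-1.09861)=-0.36620, 0.2×(-1.60944)=-0.32189, 0.06667×(-2.70805)=-0.18054, 0.06667×(-2.70805)=-0.18054, 0.13333×(-2.01490)=-0.26865.
Sum = -1.85943, so H' = 1.859.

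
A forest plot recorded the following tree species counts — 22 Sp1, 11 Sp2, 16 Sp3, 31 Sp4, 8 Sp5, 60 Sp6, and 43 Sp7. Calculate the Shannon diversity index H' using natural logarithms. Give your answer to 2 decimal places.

Total N = 22+11+16+31+8+60+43 = 191, so the proportions are 0.1152, 0.0576, 0.0838, 0.1623, 0.0419, 0.3141, 0.2251 (working shown to 4 dp, full precision carried).
Each pᵢ ln pᵢ term: 0.1152×(-2.1612)=-0.2489, 0.0576×(-2.8544)=-0.1644, 0.0838×(-2.4797)=-0.2077, 0.1623×(-1.8183)=-0.2951, 0.0419×(-3.1728)=-0.1329, 0.3141×(-1.1579)=-0.3637, 0.2251×(-1.4911)=-0.3357.
Sum = -1.7485, so H' = 1.75.

1.75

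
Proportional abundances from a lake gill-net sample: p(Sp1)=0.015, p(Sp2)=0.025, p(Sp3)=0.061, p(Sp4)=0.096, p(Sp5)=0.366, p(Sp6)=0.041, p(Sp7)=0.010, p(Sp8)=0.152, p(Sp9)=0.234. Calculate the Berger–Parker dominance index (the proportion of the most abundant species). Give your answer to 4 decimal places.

The largest proportion is 0.366, i.e. d = 0.3660 to 4 decimal places.

0.3660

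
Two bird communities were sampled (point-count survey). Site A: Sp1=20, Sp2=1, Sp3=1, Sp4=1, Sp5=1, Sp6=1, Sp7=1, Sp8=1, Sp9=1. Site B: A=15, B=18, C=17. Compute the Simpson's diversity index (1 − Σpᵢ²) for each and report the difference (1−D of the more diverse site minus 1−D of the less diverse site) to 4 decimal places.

Site A: N=28, proportions 0.714286, 0.035714, 0.035714, 0.035714, 0.035714, 0.035714, 0.035714, 0.035714, 0.035714, giving 1−D = 0.479592 (working shown to 6 dp, full precision carried).
Site B: N=50, proportions 0.3, 0.36, 0.34, giving 1−D = 0.664800.
Difference = |0.479592 − 0.664800| = 0.185208, i.e. 0.1852 to 4 decimal places.

0.1852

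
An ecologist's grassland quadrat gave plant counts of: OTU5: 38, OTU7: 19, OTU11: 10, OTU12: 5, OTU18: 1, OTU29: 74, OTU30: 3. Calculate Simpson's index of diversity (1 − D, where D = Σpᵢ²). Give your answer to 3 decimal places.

Total N = 38+19+10+5+1+74+3 = 150, so the proportions are 0.25333, 0.12667, 0.06667, 0.03333, 0.00667, 0.49333, 0.02 (working shown to 5 dp, full precision carried).
D = 0.25333² + 0.12667² + 0.06667² + 0.03333² + 0.00667² + 0.49333² + 0.02² = 0.06418 + 0.01604 + 0.00444 + 0.00111 + 0.00004 + 0.24338 + 0.00040 = 0.32960.
So 1 − D = 0.67040, i.e. 0.670 to 3 decimal places.

0.670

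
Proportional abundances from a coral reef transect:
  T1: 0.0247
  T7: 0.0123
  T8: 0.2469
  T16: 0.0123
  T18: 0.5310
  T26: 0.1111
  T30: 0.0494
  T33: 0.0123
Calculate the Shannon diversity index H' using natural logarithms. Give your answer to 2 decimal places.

1.33

Each pᵢ ln pᵢ term (working shown to 4 dp, full precision carried): 0.0247×(-3.7010)=-0.0914, 0.0123×(-4.3982)=-0.0541, 0.2469×(-1.3988)=-0.3454, 0.0123×(-4.3982)=-0.0541, 0.531×(-0.6330)=-0.3361, 0.1111×(-2.1973)=-0.2441, 0.0494×(-3.0078)=-0.1486, 0.0123×(-4.3982)=-0.0541.
Sum = -1.3279, so H' = 1.33.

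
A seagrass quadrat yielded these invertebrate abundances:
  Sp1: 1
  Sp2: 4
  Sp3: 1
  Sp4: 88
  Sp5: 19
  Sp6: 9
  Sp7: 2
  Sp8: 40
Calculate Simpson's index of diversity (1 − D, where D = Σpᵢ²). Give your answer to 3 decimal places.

Total N = 1+4+1+88+19+9+2+40 = 164, so the proportions are 0.0061, 0.02439, 0.0061, 0.53659, 0.11585, 0.05488, 0.0122, 0.2439 (working shown to 5 dp, full precision carried).
D = 0.0061² + 0.02439² + 0.0061² + 0.53659² + 0.11585² + 0.05488² + 0.0122² + 0.2439² = 0.00004 + 0.00059 + 0.00004 + 0.28792 + 0.01342 + 0.00301 + 0.00015 + 0.05949 = 0.36466.
So 1 − D = 0.63534, i.e. 0.635 to 3 decimal places.

0.635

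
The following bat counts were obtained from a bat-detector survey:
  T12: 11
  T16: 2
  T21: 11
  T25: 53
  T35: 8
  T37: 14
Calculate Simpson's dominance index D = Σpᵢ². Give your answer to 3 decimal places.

0.338

Total N = 11+2+11+53+8+14 = 99, so the proportions are 0.11111, 0.0202, 0.11111, 0.53535, 0.08081, 0.14141 (working shown to 5 dp, full precision carried).
D = 0.11111² + 0.0202² + 0.11111² + 0.53535² + 0.08081² + 0.14141² = 0.01235 + 0.00041 + 0.01235 + 0.28660 + 0.00653 + 0.02000 = 0.33823.
To 3 decimal places, D = 0.338.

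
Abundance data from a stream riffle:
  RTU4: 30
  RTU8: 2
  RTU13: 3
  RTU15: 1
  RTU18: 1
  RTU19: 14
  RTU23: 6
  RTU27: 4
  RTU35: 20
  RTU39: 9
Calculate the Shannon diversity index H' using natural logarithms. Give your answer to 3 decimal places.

Total N = 30+2+3+1+1+14+6+4+20+9 = 90, so the proportions are 0.33333, 0.02222, 0.03333, 0.01111, 0.01111, 0.15556, 0.06667, 0.04444, 0.22222, 0.1 (working shown to 5 dp, full precision carried).
Each pᵢ ln pᵢ term: 0.33333×(-1.09861)=-0.36620, 0.02222×(-3.80666)=-0.08459, 0.03333×(-3.40120)=-0.11337, 0.01111×(-4.49981)=-0.05000, 0.01111×(-4.49981)=-0.05000, 0.15556×(-1.86075)=-0.28945, 0.06667×(-2.70805)=-0.18054, 0.04444×(-3.11352)=-0.13838, 0.22222×(-1.50408)=-0.33424, 0.1×(-2.30259)=-0.23026.
Sum = -1.83703, so H' = 1.837.

1.837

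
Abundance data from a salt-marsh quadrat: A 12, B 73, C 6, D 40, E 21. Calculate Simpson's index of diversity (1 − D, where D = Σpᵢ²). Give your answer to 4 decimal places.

0.6732

Total N = 12+73+6+40+21 = 152, so the proportions are 0.078947, 0.480263, 0.039474, 0.263158, 0.138158 (working shown to 6 dp, full precision carried).
D = 0.078947² + 0.480263² + 0.039474² + 0.263158² + 0.138158² = 0.006233 + 0.230653 + 0.001558 + 0.069252 + 0.019088 = 0.326783.
So 1 − D = 0.673217, i.e. 0.6732 to 4 decimal places.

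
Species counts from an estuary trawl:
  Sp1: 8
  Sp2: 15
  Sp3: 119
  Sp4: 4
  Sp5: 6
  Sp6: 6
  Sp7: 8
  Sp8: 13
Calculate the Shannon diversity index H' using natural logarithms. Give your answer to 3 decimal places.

Total N = 8+15+119+4+6+6+8+13 = 179, so the proportions are 0.04469, 0.0838, 0.6648, 0.02235, 0.03352, 0.03352, 0.04469, 0.07263 (working shown to 5 dp, full precision carried).
Each pᵢ ln pᵢ term: 0.04469×(-3.10794)=-0.13890, 0.0838×(-2.47934)=-0.20777, 0.6648×(-0.40826)=-0.27141, 0.02235×(-3.80109)=-0.08494, 0.03352×(-3.39563)=-0.11382, 0.03352×(-3.39563)=-0.11382, 0.04469×(-3.10794)=-0.13890, 0.07263×(-2.62244)=-0.19046.
Sum = -1.26002, so H' = 1.260.

1.260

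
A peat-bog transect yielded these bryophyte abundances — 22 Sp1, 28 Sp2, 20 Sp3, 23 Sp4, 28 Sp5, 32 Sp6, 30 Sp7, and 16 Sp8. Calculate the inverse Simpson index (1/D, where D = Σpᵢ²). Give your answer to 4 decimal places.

7.6731

Total N = 22+28+20+23+28+32+30+16 = 199, so the proportions are 0.11055276, 0.14070352, 0.10050251, 0.11557789, 0.14070352, 0.16080402, 0.15075377, 0.08040201 (working shown to 8 dp, full precision carried).
D = 0.11055276² + 0.14070352² + 0.10050251² + 0.11557789² + 0.14070352² + 0.16080402² + 0.15075377² + 0.08040201² = 0.01222191 + 0.01979748 + 0.01010076 + 0.01335825 + 0.01979748 + 0.02585793 + 0.02272670 + 0.00646448 = 0.13032499.
So 1/D = 7.673125, i.e. 7.6731 to 4 decimal places.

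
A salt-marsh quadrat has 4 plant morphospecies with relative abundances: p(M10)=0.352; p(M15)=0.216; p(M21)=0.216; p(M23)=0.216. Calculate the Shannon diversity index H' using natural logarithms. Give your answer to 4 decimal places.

1.3606

Each pᵢ ln pᵢ term (working shown to 6 dp, full precision carried): 0.352×(-1.044124)=-0.367532, 0.216×(-1.532477)=-0.331015, 0.216×(-1.532477)=-0.331015, 0.216×(-1.532477)=-0.331015.
Sum = -1.360577, so H' = 1.3606.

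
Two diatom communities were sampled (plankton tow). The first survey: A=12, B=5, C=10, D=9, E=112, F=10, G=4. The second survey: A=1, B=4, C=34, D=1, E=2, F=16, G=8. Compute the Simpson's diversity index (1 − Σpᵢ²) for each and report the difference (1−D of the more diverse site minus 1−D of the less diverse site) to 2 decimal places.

The first survey: N=162, proportions 0.0741, 0.0309, 0.0617, 0.0556, 0.6914, 0.0617, 0.0247, giving 1−D = 0.5043 (working shown to 4 dp, full precision carried).
The second survey: N=66, proportions 0.0152, 0.0606, 0.5152, 0.0152, 0.0303, 0.2424, 0.1212, giving 1−D = 0.6561.
Difference = |0.5043 − 0.6561| = 0.1518, i.e. 0.15 to 2 decimal places.

0.15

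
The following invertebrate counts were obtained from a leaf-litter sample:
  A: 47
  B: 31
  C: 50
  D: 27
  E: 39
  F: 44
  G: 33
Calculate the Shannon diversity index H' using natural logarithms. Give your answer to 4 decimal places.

Total N = 47+31+50+27+39+44+33 = 271, so the proportions are 0.173432, 0.114391, 0.184502, 0.099631, 0.143911, 0.162362, 0.121771 (working shown to 6 dp, full precision carried).
Each pᵢ ln pᵢ term: 0.173432×(-1.751971)=-0.303847, 0.114391×(-2.168132)=-0.248015, 0.184502×(-1.690096)=-0.311826, 0.099631×(-2.306282)=-0.229777, 0.143911×(-1.938557)=-0.278981, 0.162362×(-1.817929)=-0.295162, 0.121771×(-2.105611)=-0.256403.
Sum = -1.924011, so H' = 1.9240.

1.9240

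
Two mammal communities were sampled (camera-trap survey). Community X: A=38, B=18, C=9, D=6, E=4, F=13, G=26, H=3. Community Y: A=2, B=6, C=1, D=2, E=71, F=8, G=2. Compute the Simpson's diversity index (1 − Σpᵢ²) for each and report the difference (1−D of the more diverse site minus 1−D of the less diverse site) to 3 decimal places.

0.408

Community X: N=117, proportions 0.324786325, 0.153846154, 0.076923077, 0.051282051, 0.034188034, 0.111111111, 0.222222222, 0.025641026, giving 1−D = 0.798743517 (working shown to 9 dp, full precision carried).
Community Y: N=92, proportions 0.02173913, 0.065217391, 0.010869565, 0.02173913, 0.77173913, 0.086956522, 0.02173913, giving 1−D = 0.391068053.
Difference = |0.798743517 − 0.391068053| = 0.407675464, i.e. 0.408 to 3 decimal places.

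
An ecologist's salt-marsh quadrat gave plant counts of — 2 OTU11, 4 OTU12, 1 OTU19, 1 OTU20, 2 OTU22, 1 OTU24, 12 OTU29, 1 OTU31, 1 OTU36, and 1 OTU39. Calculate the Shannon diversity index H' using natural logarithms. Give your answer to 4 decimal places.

1.7913

Total N = 2+4+1+1+2+1+12+1+1+1 = 26, so the proportions are 0.076923, 0.153846, 0.038462, 0.038462, 0.076923, 0.038462, 0.461538, 0.038462, 0.038462, 0.038462 (working shown to 6 dp, full precision carried).
Each pᵢ ln pᵢ term: 0.076923×(-2.564949)=-0.197304, 0.153846×(-1.871802)=-0.287970, 0.038462×(-3.258097)=-0.125311, 0.038462×(-3.258097)=-0.125311, 0.076923×(-2.564949)=-0.197304, 0.038462×(-3.258097)=-0.125311, 0.461538×(-0.773190)=-0.356857, 0.038462×(-3.258097)=-0.125311, 0.038462×(-3.258097)=-0.125311, 0.038462×(-3.258097)=-0.125311.
Sum = -1.791302, so H' = 1.7913.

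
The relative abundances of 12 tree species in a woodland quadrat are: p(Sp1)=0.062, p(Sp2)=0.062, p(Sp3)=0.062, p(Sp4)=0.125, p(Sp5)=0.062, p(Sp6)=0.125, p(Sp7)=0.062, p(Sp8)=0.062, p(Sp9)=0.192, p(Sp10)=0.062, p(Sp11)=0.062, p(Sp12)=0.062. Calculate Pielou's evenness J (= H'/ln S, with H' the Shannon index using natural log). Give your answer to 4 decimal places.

0.9611

H' = −Σ pᵢ ln pᵢ = −((-0.172398) + (-0.172398) + (-0.172398) + (-0.259930) + (-0.172398) + (-0.259930) + (-0.172398) + (-0.172398) + (-0.316850) + (-0.172398) + (-0.172398) + (-0.172398)) = 2.388297 (working shown to 6 dp, full precision carried).
With S = 12 species, ln S = 2.484907, so J = 2.388297/2.484907 = 0.961121, i.e. 0.9611 to 4 decimal places.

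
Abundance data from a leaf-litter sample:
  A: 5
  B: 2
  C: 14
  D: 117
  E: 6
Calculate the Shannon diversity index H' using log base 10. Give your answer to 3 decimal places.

0.306

Total N = 5+2+14+117+6 = 144, so the proportions are 0.03472, 0.01389, 0.09722, 0.8125, 0.04167 (working shown to 5 dp, full precision carried).
Each pᵢ log₁₀ pᵢ term: 0.03472×(-1.45939)=-0.05067, 0.01389×(-1.85733)=-0.02580, 0.09722×(-1.01223)=-0.09841, 0.8125×(-0.09018)=-0.07327, 0.04167×(-1.38021)=-0.05751.
Sum = -0.30566, so H' = 0.306.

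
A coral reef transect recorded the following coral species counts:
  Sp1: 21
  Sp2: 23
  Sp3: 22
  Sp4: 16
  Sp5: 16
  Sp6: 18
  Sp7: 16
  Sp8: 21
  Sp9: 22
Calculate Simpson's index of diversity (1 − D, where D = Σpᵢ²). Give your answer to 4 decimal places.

Total N = 21+23+22+16+16+18+16+21+22 = 175, so the proportions are 0.12, 0.131429, 0.125714, 0.091429, 0.091429, 0.102857, 0.091429, 0.12, 0.125714 (working shown to 6 dp, full precision carried).
D = 0.12² + 0.131429² + 0.125714² + 0.091429² + 0.091429² + 0.102857² + 0.091429² + 0.12² + 0.125714² = 0.014400 + 0.017273 + 0.015804 + 0.008359 + 0.008359 + 0.010580 + 0.008359 + 0.014400 + 0.015804 = 0.113339.
So 1 − D = 0.886661, i.e. 0.8867 to 4 decimal places.

0.8867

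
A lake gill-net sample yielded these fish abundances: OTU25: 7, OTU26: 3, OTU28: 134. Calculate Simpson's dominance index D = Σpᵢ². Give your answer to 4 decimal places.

0.8687

Total N = 7+3+134 = 144, so the proportions are 0.048611, 0.020833, 0.930556 (working shown to 6 dp, full precision carried).
D = 0.048611² + 0.020833² + 0.930556² = 0.002363 + 0.000434 + 0.865934 = 0.868731.
To 4 decimal places, D = 0.8687.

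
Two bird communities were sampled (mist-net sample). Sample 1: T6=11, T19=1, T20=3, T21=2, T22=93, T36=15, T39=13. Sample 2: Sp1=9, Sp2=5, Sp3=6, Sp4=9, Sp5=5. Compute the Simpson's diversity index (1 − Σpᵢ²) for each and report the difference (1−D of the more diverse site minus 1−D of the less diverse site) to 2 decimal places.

Sample 1: N=138, proportions 0.0797, 0.0072, 0.0217, 0.0145, 0.6739, 0.1087, 0.0942, giving 1−D = 0.5181 (working shown to 4 dp, full precision carried).
Sample 2: N=34, proportions 0.2647, 0.1471, 0.1765, 0.2647, 0.1471, giving 1−D = 0.7855.
Difference = |0.5181 − 0.7855| = 0.2674, i.e. 0.27 to 2 decimal places.

0.27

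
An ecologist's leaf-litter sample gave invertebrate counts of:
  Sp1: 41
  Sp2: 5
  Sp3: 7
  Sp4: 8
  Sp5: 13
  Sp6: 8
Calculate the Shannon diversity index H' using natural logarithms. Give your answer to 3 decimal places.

1.473

Total N = 41+5+7+8+13+8 = 82, so the proportions are 0.5, 0.06098, 0.08537, 0.09756, 0.15854, 0.09756 (working shown to 5 dp, full precision carried).
Each pᵢ ln pᵢ term: 0.5×(-0.69315)=-0.34657, 0.06098×(-2.79728)=-0.17057, 0.08537×(-2.46081)=-0.21007, 0.09756×(-2.32728)=-0.22705, 0.15854×(-1.84177)=-0.29199, 0.09756×(-2.32728)=-0.22705.
Sum = -1.47330, so H' = 1.473.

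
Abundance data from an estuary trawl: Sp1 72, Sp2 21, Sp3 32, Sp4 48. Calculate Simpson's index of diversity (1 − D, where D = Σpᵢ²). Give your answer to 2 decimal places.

Total N = 72+21+32+48 = 173, so the proportions are 0.4162, 0.1214, 0.185, 0.2775 (working shown to 4 dp, full precision carried).
D = 0.4162² + 0.1214² + 0.185² + 0.2775² = 0.1732 + 0.0147 + 0.0342 + 0.0770 = 0.2991.
So 1 − D = 0.7009, i.e. 0.70 to 2 decimal places.

0.70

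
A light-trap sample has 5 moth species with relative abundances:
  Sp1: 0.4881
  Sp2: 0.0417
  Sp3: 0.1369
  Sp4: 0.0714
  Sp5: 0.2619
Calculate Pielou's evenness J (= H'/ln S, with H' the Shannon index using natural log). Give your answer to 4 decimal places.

H' = −Σ pᵢ ln pᵢ = −((-0.350082) + (-0.132491) + (-0.272226) + (-0.188457) + (-0.350892)) = 1.294149 (working shown to 6 dp, full precision carried).
With S = 5 species, ln S = 1.609438, so J = 1.294149/1.609438 = 0.804100, i.e. 0.8041 to 4 decimal places.

0.8041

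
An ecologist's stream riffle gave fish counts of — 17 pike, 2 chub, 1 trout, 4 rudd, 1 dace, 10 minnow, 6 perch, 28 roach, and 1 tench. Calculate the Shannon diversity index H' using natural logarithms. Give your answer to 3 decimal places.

1.646

Total N = 17+2+1+4+1+10+6+28+1 = 70, so the proportions are 0.24286, 0.02857, 0.01429, 0.05714, 0.01429, 0.14286, 0.08571, 0.4, 0.01429 (working shown to 5 dp, full precision carried).
Each pᵢ ln pᵢ term: 0.24286×(-1.41528)=-0.34371, 0.02857×(-3.55535)=-0.10158, 0.01429×(-4.24850)=-0.06069, 0.05714×(-2.86220)=-0.16355, 0.01429×(-4.24850)=-0.06069, 0.14286×(-1.94591)=-0.27799, 0.08571×(-2.45674)=-0.21058, 0.4×(-0.91629)=-0.36652, 0.01429×(-4.24850)=-0.06069.
Sum = -1.64601, so H' = 1.646.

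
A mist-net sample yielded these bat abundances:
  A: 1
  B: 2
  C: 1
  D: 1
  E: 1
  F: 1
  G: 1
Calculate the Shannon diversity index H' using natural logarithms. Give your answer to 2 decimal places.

1.91

Total N = 1+2+1+1+1+1+1 = 8, so the proportions are 0.125, 0.25, 0.125, 0.125, 0.125, 0.125, 0.125 (working shown to 4 dp, full precision carried).
Each pᵢ ln pᵢ term: 0.125×(-2.0794)=-0.2599, 0.25×(-1.3863)=-0.3466, 0.125×(-2.0794)=-0.2599, 0.125×(-2.0794)=-0.2599, 0.125×(-2.0794)=-0.2599, 0.125×(-2.0794)=-0.2599, 0.125×(-2.0794)=-0.2599.
Sum = -1.9062, so H' = 1.91.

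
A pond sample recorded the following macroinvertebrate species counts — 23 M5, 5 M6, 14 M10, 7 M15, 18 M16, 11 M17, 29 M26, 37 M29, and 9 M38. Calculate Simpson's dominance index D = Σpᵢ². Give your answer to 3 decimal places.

Total N = 23+5+14+7+18+11+29+37+9 = 153, so the proportions are 0.15033, 0.03268, 0.0915, 0.04575, 0.11765, 0.0719, 0.18954, 0.24183, 0.05882 (working shown to 5 dp, full precision carried).
D = 0.15033² + 0.03268² + 0.0915² + 0.04575² + 0.11765² + 0.0719² + 0.18954² + 0.24183² + 0.05882² = 0.02260 + 0.00107 + 0.00837 + 0.00209 + 0.01384 + 0.00517 + 0.03593 + 0.05848 + 0.00346 = 0.15101.
To 3 decimal places, D = 0.151.

0.151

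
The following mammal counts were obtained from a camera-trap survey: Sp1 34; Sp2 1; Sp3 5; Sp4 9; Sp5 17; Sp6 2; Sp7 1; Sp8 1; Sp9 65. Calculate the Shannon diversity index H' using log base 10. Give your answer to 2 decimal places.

Total N = 34+1+5+9+17+2+1+1+65 = 135, so the proportions are 0.2519, 0.0074, 0.037, 0.0667, 0.1259, 0.0148, 0.0074, 0.0074, 0.4815 (working shown to 4 dp, full precision carried).
Each pᵢ log₁₀ pᵢ term: 0.2519×(-0.5989)=-0.1508, 0.0074×(-2.1303)=-0.0158, 0.037×(-1.4314)=-0.0530, 0.0667×(-1.1761)=-0.0784, 0.1259×(-0.8999)=-0.1133, 0.0148×(-1.8293)=-0.0271, 0.0074×(-2.1303)=-0.0158, 0.0074×(-2.1303)=-0.0158, 0.4815×(-0.3174)=-0.1528.
Sum = -0.6228, so H' = 0.62.

0.62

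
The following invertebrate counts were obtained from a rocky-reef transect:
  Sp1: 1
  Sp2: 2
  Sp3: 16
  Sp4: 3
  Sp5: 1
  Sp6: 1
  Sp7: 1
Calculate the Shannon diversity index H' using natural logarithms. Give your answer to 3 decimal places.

1.257

Total N = 1+2+16+3+1+1+1 = 25, so the proportions are 0.04, 0.08, 0.64, 0.12, 0.04, 0.04, 0.04 (working shown to 5 dp, full precision carried).
Each pᵢ ln pᵢ term: 0.04×(-3.21888)=-0.12876, 0.08×(-2.52573)=-0.20206, 0.64×(-0.44629)=-0.28562, 0.12×(-2.12026)=-0.25443, 0.04×(-3.21888)=-0.12876, 0.04×(-3.21888)=-0.12876, 0.04×(-3.21888)=-0.12876.
Sum = -1.25713, so H' = 1.257.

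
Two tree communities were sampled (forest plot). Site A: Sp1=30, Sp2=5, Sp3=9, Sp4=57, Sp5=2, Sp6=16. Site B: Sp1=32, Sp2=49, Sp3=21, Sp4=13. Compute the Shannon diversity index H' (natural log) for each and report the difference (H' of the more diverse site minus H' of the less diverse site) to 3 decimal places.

0.090

Site A: N=119, proportions 0.252101, 0.042017, 0.07563, 0.478992, 0.016807, 0.134454, giving H' = 1.366857 (working shown to 6 dp, full precision carried).
Site B: N=115, proportions 0.278261, 0.426087, 0.182609, 0.113043, giving H' = 1.276393.
Difference = |1.366857 − 1.276393| = 0.090464, i.e. 0.090 to 3 decimal places.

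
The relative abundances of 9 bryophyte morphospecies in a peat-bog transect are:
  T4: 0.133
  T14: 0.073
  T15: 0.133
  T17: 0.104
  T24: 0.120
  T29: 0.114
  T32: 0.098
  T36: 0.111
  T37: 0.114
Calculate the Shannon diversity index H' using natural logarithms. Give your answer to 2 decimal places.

Each pᵢ ln pᵢ term (working shown to 4 dp, full precision carried): 0.133×(-2.0174)=-0.2683, 0.073×(-2.6173)=-0.1911, 0.133×(-2.0174)=-0.2683, 0.104×(-2.2634)=-0.2354, 0.12×(-2.1203)=-0.2544, 0.114×(-2.1716)=-0.2476, 0.098×(-2.3228)=-0.2276, 0.111×(-2.1982)=-0.2440, 0.114×(-2.1716)=-0.2476.
Sum = -2.1843, so H' = 2.18.

2.18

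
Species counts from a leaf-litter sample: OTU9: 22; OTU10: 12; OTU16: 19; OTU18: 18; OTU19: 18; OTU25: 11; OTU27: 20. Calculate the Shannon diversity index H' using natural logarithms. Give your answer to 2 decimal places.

1.92

Total N = 22+12+19+18+18+11+20 = 120, so the proportions are 0.1833, 0.1, 0.1583, 0.15, 0.15, 0.0917, 0.1667 (working shown to 4 dp, full precision carried).
Each pᵢ ln pᵢ term: 0.1833×(-1.6964)=-0.3110, 0.1×(-2.3026)=-0.2303, 0.1583×(-1.8431)=-0.2918, 0.15×(-1.8971)=-0.2846, 0.15×(-1.8971)=-0.2846, 0.0917×(-2.3896)=-0.2190, 0.1667×(-1.7918)=-0.2986.
Sum = -1.9199, so H' = 1.92.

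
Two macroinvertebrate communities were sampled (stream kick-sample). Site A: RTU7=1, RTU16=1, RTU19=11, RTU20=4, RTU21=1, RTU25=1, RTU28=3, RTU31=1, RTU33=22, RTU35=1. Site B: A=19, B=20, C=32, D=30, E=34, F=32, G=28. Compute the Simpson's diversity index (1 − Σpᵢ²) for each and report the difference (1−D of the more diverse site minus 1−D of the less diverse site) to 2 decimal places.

0.15

Site A: N=46, proportions 0.0217, 0.0217, 0.2391, 0.087, 0.0217, 0.0217, 0.0652, 0.0217, 0.4783, 0.0217, giving 1−D = 0.6994 (working shown to 4 dp, full precision carried).
Site B: N=195, proportions 0.0974, 0.1026, 0.1641, 0.1538, 0.1744, 0.1641, 0.1436, giving 1−D = 0.8514.
Difference = |0.6994 − 0.8514| = 0.1520, i.e. 0.15 to 2 decimal places.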